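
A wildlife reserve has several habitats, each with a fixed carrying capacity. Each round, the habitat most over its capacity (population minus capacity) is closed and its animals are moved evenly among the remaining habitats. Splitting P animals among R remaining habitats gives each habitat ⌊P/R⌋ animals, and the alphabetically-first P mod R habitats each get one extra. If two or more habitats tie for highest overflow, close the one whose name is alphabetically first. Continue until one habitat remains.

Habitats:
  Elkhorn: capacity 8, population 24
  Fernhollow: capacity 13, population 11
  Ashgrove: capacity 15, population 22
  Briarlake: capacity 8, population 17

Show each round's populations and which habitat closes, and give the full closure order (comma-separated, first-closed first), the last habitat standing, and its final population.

Round 1: Ashgrove=22 Briarlake=17 Elkhorn=24 Fernhollow=11 → close Elkhorn (overflow 16)
  24÷3 = 8 each, +1 to first 0
Round 2: Ashgrove=30 Briarlake=25 Fernhollow=19 → close Briarlake (overflow 17)
  25÷2 = 12 each, +1 to first 1
Round 3: Ashgrove=43 Fernhollow=31 → close Ashgrove (overflow 28)
  43÷1 = 43 each, +1 to first 0

Closure order: Elkhorn, Briarlake, Ashgrove
Last habitat: Fernhollow with 74 animals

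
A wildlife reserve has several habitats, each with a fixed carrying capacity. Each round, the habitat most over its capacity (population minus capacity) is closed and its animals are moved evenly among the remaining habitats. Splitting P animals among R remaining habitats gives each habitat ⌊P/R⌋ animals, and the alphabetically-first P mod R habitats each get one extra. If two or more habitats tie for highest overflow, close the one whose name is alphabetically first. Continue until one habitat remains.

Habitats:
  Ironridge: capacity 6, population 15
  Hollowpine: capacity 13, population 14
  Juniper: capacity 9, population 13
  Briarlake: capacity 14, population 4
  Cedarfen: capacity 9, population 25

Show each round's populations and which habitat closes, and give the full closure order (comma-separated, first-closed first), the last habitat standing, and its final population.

Closure order: Cedarfen, Ironridge, Juniper, Hollowpine
Last habitat: Briarlake with 71 animals

Round 1: Briarlake=4 Cedarfen=25 Hollowpine=14 Ironridge=15 Juniper=13 → close Cedarfen (overflow 16)
  25÷4 = 6 each, +1 to first 1
Round 2: Briarlake=11 Hollowpine=20 Ironridge=21 Juniper=19 → close Ironridge (overflow 15)
  21÷3 = 7 each, +1 to first 0
Round 3: Briarlake=18 Hollowpine=27 Juniper=26 → close Juniper (overflow 17)
  26÷2 = 13 each, +1 to first 0
Round 4: Briarlake=31 Hollowpine=40 → close Hollowpine (overflow 27)
  40÷1 = 40 each, +1 to first 0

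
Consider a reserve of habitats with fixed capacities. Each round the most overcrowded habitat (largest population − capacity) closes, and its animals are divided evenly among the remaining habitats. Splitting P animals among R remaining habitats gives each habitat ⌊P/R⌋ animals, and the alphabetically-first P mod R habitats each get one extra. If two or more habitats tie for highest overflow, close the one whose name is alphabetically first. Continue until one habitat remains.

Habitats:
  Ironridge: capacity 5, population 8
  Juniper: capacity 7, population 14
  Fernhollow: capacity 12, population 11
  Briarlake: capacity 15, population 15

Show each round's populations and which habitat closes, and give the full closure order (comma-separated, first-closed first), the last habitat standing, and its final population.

Closure order: Juniper, Ironridge, Briarlake
Last habitat: Fernhollow with 48 animals

Round 1: Briarlake=15 Fernhollow=11 Ironridge=8 Juniper=14 → close Juniper (overflow 7)
  14÷3 = 4 each, +1 to first 2
Round 2: Briarlake=20 Fernhollow=16 Ironridge=12 → close Ironridge (overflow 7)
  12÷2 = 6 each, +1 to first 0
Round 3: Briarlake=26 Fernhollow=22 → close Briarlake (overflow 11)
  26÷1 = 26 each, +1 to first 0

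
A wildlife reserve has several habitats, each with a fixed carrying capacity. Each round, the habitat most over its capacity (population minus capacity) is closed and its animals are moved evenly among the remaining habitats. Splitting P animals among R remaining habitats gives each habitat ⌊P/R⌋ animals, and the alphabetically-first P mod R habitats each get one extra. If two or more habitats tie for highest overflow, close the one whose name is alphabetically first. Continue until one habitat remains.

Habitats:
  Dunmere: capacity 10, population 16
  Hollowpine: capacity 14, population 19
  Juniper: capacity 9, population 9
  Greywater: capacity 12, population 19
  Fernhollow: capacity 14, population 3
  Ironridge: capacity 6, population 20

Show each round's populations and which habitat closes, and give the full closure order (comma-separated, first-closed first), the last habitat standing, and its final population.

Round 1: Dunmere=16 Fernhollow=3 Greywater=19 Hollowpine=19 Ironridge=20 Juniper=9 → close Ironridge (overflow 14)
  20÷5 = 4 each, +1 to first 0
Round 2: Dunmere=20 Fernhollow=7 Greywater=23 Hollowpine=23 Juniper=13 → close Greywater (overflow 11)
  23÷4 = 5 each, +1 to first 3
Round 3: Dunmere=26 Fernhollow=13 Hollowpine=29 Juniper=18 → close Dunmere (overflow 16)
  26÷3 = 8 each, +1 to first 2
Round 4: Fernhollow=22 Hollowpine=38 Juniper=26 → close Hollowpine (overflow 24)
  38÷2 = 19 each, +1 to first 0
Round 5: Fernhollow=41 Juniper=45 → close Juniper (overflow 36)
  45÷1 = 45 each, +1 to first 0

Closure order: Ironridge, Greywater, Dunmere, Hollowpine, Juniper
Last habitat: Fernhollow with 86 animals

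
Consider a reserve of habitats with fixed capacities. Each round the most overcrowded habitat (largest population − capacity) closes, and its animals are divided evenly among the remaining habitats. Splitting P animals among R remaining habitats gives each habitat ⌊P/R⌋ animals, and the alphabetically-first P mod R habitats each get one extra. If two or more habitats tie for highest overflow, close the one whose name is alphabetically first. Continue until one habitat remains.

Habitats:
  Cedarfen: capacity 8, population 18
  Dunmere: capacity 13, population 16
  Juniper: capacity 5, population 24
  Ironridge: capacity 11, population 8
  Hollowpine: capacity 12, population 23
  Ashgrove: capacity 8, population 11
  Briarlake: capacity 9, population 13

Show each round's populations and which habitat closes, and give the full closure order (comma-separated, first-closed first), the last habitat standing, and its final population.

Closure order: Juniper, Hollowpine, Cedarfen, Briarlake, Ashgrove, Dunmere
Last habitat: Ironridge with 113 animals

Round 1: Ashgrove=11 Briarlake=13 Cedarfen=18 Dunmere=16 Hollowpine=23 Ironridge=8 Juniper=24 → close Juniper (overflow 19)
  24÷6 = 4 each, +1 to first 0
Round 2: Ashgrove=15 Briarlake=17 Cedarfen=22 Dunmere=20 Hollowpine=27 Ironridge=12 → close Hollowpine (overflow 15)
  27÷5 = 5 each, +1 to first 2
Round 3: Ashgrove=21 Briarlake=23 Cedarfen=27 Dunmere=25 Ironridge=17 → close Cedarfen (overflow 19)
  27÷4 = 6 each, +1 to first 3
Round 4: Ashgrove=28 Briarlake=30 Dunmere=32 Ironridge=23 → close Briarlake (overflow 21)
  30÷3 = 10 each, +1 to first 0
Round 5: Ashgrove=38 Dunmere=42 Ironridge=33 → close Ashgrove (overflow 30)
  38÷2 = 19 each, +1 to first 0
Round 6: Dunmere=61 Ironridge=52 → close Dunmere (overflow 48)
  61÷1 = 61 each, +1 to first 0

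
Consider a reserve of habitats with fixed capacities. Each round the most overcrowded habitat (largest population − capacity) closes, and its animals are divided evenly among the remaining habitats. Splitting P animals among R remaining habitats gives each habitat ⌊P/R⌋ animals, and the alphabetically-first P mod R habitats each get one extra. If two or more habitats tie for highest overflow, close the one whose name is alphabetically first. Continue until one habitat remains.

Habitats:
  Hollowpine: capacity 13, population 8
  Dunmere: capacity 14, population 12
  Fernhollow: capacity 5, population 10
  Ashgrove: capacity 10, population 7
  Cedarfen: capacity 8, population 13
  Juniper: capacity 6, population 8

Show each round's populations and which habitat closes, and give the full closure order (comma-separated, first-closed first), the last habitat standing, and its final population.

Round 1: Ashgrove=7 Cedarfen=13 Dunmere=12 Fernhollow=10 Hollowpine=8 Juniper=8 → close Cedarfen (overflow 5)
  13÷5 = 2 each, +1 to first 3
Round 2: Ashgrove=10 Dunmere=15 Fernhollow=13 Hollowpine=10 Juniper=10 → close Fernhollow (overflow 8)
  13÷4 = 3 each, +1 to first 1
Round 3: Ashgrove=14 Dunmere=18 Hollowpine=13 Juniper=13 → close Juniper (overflow 7)
  13÷3 = 4 each, +1 to first 1
Round 4: Ashgrove=19 Dunmere=22 Hollowpine=17 → close Ashgrove (overflow 9)
  19÷2 = 9 each, +1 to first 1
Round 5: Dunmere=32 Hollowpine=26 → close Dunmere (overflow 18)
  32÷1 = 32 each, +1 to first 0

Closure order: Cedarfen, Fernhollow, Juniper, Ashgrove, Dunmere
Last habitat: Hollowpine with 58 animals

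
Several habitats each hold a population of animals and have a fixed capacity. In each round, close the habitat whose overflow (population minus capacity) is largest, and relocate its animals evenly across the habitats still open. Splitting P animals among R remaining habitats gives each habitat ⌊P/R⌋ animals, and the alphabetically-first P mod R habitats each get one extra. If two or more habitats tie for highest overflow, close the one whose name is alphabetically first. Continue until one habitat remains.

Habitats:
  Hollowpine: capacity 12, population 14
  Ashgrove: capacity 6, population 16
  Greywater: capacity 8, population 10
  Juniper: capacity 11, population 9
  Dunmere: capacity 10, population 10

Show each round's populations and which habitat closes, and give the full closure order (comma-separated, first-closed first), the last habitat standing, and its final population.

Closure order: Ashgrove, Greywater, Hollowpine, Dunmere
Last habitat: Juniper with 59 animals

Round 1: Ashgrove=16 Dunmere=10 Greywater=10 Hollowpine=14 Juniper=9 → close Ashgrove (overflow 10)
  16÷4 = 4 each, +1 to first 0
Round 2: Dunmere=14 Greywater=14 Hollowpine=18 Juniper=13 → close Greywater (overflow 6)
  14÷3 = 4 each, +1 to first 2
Round 3: Dunmere=19 Hollowpine=23 Juniper=17 → close Hollowpine (overflow 11)
  23÷2 = 11 each, +1 to first 1
Round 4: Dunmere=31 Juniper=28 → close Dunmere (overflow 21)
  31÷1 = 31 each, +1 to first 0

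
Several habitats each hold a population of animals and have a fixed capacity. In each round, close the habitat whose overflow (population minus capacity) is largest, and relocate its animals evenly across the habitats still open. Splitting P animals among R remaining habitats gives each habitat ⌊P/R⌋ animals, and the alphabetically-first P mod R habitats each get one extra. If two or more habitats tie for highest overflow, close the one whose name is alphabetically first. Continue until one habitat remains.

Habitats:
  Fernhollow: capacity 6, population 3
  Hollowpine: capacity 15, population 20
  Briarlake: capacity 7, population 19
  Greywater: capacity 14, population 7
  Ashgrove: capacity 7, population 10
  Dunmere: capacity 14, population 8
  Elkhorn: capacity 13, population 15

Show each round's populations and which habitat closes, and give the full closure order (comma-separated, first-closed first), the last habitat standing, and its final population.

Closure order: Briarlake, Hollowpine, Ashgrove, Elkhorn, Fernhollow, Dunmere
Last habitat: Greywater with 82 animals

Round 1: Ashgrove=10 Briarlake=19 Dunmere=8 Elkhorn=15 Fernhollow=3 Greywater=7 Hollowpine=20 → close Briarlake (overflow 12)
  19÷6 = 3 each, +1 to first 1
Round 2: Ashgrove=14 Dunmere=11 Elkhorn=18 Fernhollow=6 Greywater=10 Hollowpine=23 → close Hollowpine (overflow 8)
  23÷5 = 4 each, +1 to first 3
Round 3: Ashgrove=19 Dunmere=16 Elkhorn=23 Fernhollow=10 Greywater=14 → close Ashgrove (overflow 12)
  19÷4 = 4 each, +1 to first 3
Round 4: Dunmere=21 Elkhorn=28 Fernhollow=15 Greywater=18 → close Elkhorn (overflow 15)
  28÷3 = 9 each, +1 to first 1
Round 5: Dunmere=31 Fernhollow=24 Greywater=27 → close Fernhollow (overflow 18)
  24÷2 = 12 each, +1 to first 0
Round 6: Dunmere=43 Greywater=39 → close Dunmere (overflow 29)
  43÷1 = 43 each, +1 to first 0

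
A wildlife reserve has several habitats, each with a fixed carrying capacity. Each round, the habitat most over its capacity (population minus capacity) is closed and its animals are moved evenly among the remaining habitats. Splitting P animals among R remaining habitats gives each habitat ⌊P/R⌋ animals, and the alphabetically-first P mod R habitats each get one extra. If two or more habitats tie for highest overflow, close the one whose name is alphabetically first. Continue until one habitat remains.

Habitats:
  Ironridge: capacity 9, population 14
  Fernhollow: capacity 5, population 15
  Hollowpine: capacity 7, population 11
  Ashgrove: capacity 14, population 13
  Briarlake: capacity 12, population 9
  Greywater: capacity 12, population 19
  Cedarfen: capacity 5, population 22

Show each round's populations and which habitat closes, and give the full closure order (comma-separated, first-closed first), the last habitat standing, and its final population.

Closure order: Cedarfen, Fernhollow, Greywater, Hollowpine, Ironridge, Ashgrove
Last habitat: Briarlake with 103 animals

Round 1: Ashgrove=13 Briarlake=9 Cedarfen=22 Fernhollow=15 Greywater=19 Hollowpine=11 Ironridge=14 → close Cedarfen (overflow 17)
  22÷6 = 3 each, +1 to first 4
Round 2: Ashgrove=17 Briarlake=13 Fernhollow=19 Greywater=23 Hollowpine=14 Ironridge=17 → close Fernhollow (overflow 14)
  19÷5 = 3 each, +1 to first 4
Round 3: Ashgrove=21 Briarlake=17 Greywater=27 Hollowpine=18 Ironridge=20 → close Greywater (overflow 15)
  27÷4 = 6 each, +1 to first 3
Round 4: Ashgrove=28 Briarlake=24 Hollowpine=25 Ironridge=26 → close Hollowpine (overflow 18)
  25÷3 = 8 each, +1 to first 1
Round 5: Ashgrove=37 Briarlake=32 Ironridge=34 → close Ironridge (overflow 25)
  34÷2 = 17 each, +1 to first 0
Round 6: Ashgrove=54 Briarlake=49 → close Ashgrove (overflow 40)
  54÷1 = 54 each, +1 to first 0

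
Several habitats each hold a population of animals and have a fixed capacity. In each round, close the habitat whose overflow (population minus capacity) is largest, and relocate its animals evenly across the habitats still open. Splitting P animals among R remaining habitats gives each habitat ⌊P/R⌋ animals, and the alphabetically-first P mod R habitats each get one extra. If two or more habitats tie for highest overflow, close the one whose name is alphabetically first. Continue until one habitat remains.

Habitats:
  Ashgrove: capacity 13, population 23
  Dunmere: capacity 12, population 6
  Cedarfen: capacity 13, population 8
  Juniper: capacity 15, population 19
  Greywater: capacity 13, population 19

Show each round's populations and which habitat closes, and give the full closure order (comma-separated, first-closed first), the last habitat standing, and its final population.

Round 1: Ashgrove=23 Cedarfen=8 Dunmere=6 Greywater=19 Juniper=19 → close Ashgrove (overflow 10)
  23÷4 = 5 each, +1 to first 3
Round 2: Cedarfen=14 Dunmere=12 Greywater=25 Juniper=24 → close Greywater (overflow 12)
  25÷3 = 8 each, +1 to first 1
Round 3: Cedarfen=23 Dunmere=20 Juniper=32 → close Juniper (overflow 17)
  32÷2 = 16 each, +1 to first 0
Round 4: Cedarfen=39 Dunmere=36 → close Cedarfen (overflow 26)
  39÷1 = 39 each, +1 to first 0

Closure order: Ashgrove, Greywater, Juniper, Cedarfen
Last habitat: Dunmere with 75 animals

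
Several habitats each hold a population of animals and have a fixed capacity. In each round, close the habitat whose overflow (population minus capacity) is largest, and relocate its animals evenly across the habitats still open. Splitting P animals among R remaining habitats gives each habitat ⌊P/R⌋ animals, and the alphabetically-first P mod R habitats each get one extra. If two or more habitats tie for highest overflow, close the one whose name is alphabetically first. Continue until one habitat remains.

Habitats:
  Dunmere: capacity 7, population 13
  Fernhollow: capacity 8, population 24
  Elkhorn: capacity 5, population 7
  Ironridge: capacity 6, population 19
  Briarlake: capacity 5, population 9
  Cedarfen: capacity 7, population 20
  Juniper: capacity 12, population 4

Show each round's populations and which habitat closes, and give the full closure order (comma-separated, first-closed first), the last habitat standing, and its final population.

Closure order: Fernhollow, Cedarfen, Ironridge, Dunmere, Briarlake, Elkhorn
Last habitat: Juniper with 96 animals

Round 1: Briarlake=9 Cedarfen=20 Dunmere=13 Elkhorn=7 Fernhollow=24 Ironridge=19 Juniper=4 → close Fernhollow (overflow 16)
  24÷6 = 4 each, +1 to first 0
Round 2: Briarlake=13 Cedarfen=24 Dunmere=17 Elkhorn=11 Ironridge=23 Juniper=8 → close Cedarfen (overflow 17)
  24÷5 = 4 each, +1 to first 4
Round 3: Briarlake=18 Dunmere=22 Elkhorn=16 Ironridge=28 Juniper=12 → close Ironridge (overflow 22)
  28÷4 = 7 each, +1 to first 0
Round 4: Briarlake=25 Dunmere=29 Elkhorn=23 Juniper=19 → close Dunmere (overflow 22)
  29÷3 = 9 each, +1 to first 2
Round 5: Briarlake=35 Elkhorn=33 Juniper=28 → close Briarlake (overflow 30)
  35÷2 = 17 each, +1 to first 1
Round 6: Elkhorn=51 Juniper=45 → close Elkhorn (overflow 46)
  51÷1 = 51 each, +1 to first 0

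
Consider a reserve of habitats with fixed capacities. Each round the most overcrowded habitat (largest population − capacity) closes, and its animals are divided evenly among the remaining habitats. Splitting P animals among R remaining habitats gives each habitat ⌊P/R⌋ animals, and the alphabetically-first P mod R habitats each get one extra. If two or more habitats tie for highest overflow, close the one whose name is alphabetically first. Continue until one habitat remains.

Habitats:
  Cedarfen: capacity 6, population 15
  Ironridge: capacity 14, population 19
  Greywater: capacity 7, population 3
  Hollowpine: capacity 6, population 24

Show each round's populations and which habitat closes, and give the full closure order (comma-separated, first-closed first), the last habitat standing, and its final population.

Round 1: Cedarfen=15 Greywater=3 Hollowpine=24 Ironridge=19 → close Hollowpine (overflow 18)
  24÷3 = 8 each, +1 to first 0
Round 2: Cedarfen=23 Greywater=11 Ironridge=27 → close Cedarfen (overflow 17)
  23÷2 = 11 each, +1 to first 1
Round 3: Greywater=23 Ironridge=38 → close Ironridge (overflow 24)
  38÷1 = 38 each, +1 to first 0

Closure order: Hollowpine, Cedarfen, Ironridge
Last habitat: Greywater with 61 animals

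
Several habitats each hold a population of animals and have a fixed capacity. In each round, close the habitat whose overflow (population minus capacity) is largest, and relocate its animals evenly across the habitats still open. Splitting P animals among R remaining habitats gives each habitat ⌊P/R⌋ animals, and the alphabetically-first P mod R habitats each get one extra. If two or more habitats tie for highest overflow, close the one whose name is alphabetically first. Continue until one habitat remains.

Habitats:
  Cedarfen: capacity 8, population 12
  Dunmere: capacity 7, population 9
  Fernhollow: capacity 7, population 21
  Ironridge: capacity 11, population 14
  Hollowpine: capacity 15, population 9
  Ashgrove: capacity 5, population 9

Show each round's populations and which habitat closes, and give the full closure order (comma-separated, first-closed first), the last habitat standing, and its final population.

Round 1: Ashgrove=9 Cedarfen=12 Dunmere=9 Fernhollow=21 Hollowpine=9 Ironridge=14 → close Fernhollow (overflow 14)
  21÷5 = 4 each, +1 to first 1
Round 2: Ashgrove=14 Cedarfen=16 Dunmere=13 Hollowpine=13 Ironridge=18 → close Ashgrove (overflow 9)
  14÷4 = 3 each, +1 to first 2
Round 3: Cedarfen=20 Dunmere=17 Hollowpine=16 Ironridge=21 → close Cedarfen (overflow 12)
  20÷3 = 6 each, +1 to first 2
Round 4: Dunmere=24 Hollowpine=23 Ironridge=27 → close Dunmere (overflow 17)
  24÷2 = 12 each, +1 to first 0
Round 5: Hollowpine=35 Ironridge=39 → close Ironridge (overflow 28)
  39÷1 = 39 each, +1 to first 0

Closure order: Fernhollow, Ashgrove, Cedarfen, Dunmere, Ironridge
Last habitat: Hollowpine with 74 animals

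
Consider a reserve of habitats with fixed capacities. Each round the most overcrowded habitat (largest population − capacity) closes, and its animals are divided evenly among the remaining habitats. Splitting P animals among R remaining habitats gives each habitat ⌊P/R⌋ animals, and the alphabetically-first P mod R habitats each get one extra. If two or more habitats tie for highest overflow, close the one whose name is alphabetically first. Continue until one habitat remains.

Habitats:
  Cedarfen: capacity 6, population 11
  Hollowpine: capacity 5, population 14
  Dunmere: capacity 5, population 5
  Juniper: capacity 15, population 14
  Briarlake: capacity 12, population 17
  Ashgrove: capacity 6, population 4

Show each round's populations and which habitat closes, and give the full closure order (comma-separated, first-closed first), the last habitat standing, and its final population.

Round 1: Ashgrove=4 Briarlake=17 Cedarfen=11 Dunmere=5 Hollowpine=14 Juniper=14 → close Hollowpine (overflow 9)
  14÷5 = 2 each, +1 to first 4
Round 2: Ashgrove=7 Briarlake=20 Cedarfen=14 Dunmere=8 Juniper=16 → close Briarlake (overflow 8)
  20÷4 = 5 each, +1 to first 0
Round 3: Ashgrove=12 Cedarfen=19 Dunmere=13 Juniper=21 → close Cedarfen (overflow 13)
  19÷3 = 6 each, +1 to first 1
Round 4: Ashgrove=19 Dunmere=19 Juniper=27 → close Dunmere (overflow 14)
  19÷2 = 9 each, +1 to first 1
Round 5: Ashgrove=29 Juniper=36 → close Ashgrove (overflow 23)
  29÷1 = 29 each, +1 to first 0

Closure order: Hollowpine, Briarlake, Cedarfen, Dunmere, Ashgrove
Last habitat: Juniper with 65 animals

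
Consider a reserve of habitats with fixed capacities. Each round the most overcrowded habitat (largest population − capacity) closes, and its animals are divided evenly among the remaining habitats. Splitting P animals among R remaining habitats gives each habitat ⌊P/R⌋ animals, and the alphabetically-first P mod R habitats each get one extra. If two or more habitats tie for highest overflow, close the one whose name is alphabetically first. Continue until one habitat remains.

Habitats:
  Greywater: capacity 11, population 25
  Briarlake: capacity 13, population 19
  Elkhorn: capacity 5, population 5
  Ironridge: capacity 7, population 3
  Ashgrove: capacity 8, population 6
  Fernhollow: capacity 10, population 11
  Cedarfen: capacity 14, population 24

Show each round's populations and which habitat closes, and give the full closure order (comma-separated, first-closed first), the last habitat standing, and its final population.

Round 1: Ashgrove=6 Briarlake=19 Cedarfen=24 Elkhorn=5 Fernhollow=11 Greywater=25 Ironridge=3 → close Greywater (overflow 14)
  25÷6 = 4 each, +1 to first 1
Round 2: Ashgrove=11 Briarlake=23 Cedarfen=28 Elkhorn=9 Fernhollow=15 Ironridge=7 → close Cedarfen (overflow 14)
  28÷5 = 5 each, +1 to first 3
Round 3: Ashgrove=17 Briarlake=29 Elkhorn=15 Fernhollow=20 Ironridge=12 → close Briarlake (overflow 16)
  29÷4 = 7 each, +1 to first 1
Round 4: Ashgrove=25 Elkhorn=22 Fernhollow=27 Ironridge=19 → close Ashgrove (overflow 17)
  25÷3 = 8 each, +1 to first 1
Round 5: Elkhorn=31 Fernhollow=35 Ironridge=27 → close Elkhorn (overflow 26)
  31÷2 = 15 each, +1 to first 1
Round 6: Fernhollow=51 Ironridge=42 → close Fernhollow (overflow 41)
  51÷1 = 51 each, +1 to first 0

Closure order: Greywater, Cedarfen, Briarlake, Ashgrove, Elkhorn, Fernhollow
Last habitat: Ironridge with 93 animals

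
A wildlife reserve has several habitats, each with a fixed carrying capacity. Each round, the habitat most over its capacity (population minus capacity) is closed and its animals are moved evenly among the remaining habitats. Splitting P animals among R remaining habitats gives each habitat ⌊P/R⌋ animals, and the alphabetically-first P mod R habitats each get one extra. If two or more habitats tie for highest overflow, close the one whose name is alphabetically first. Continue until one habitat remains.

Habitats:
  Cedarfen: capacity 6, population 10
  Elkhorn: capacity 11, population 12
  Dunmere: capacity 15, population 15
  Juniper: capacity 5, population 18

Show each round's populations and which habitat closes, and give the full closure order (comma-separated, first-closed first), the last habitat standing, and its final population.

Round 1: Cedarfen=10 Dunmere=15 Elkhorn=12 Juniper=18 → close Juniper (overflow 13)
  18÷3 = 6 each, +1 to first 0
Round 2: Cedarfen=16 Dunmere=21 Elkhorn=18 → close Cedarfen (overflow 10)
  16÷2 = 8 each, +1 to first 0
Round 3: Dunmere=29 Elkhorn=26 → close Elkhorn (overflow 15)
  26÷1 = 26 each, +1 to first 0

Closure order: Juniper, Cedarfen, Elkhorn
Last habitat: Dunmere with 55 animals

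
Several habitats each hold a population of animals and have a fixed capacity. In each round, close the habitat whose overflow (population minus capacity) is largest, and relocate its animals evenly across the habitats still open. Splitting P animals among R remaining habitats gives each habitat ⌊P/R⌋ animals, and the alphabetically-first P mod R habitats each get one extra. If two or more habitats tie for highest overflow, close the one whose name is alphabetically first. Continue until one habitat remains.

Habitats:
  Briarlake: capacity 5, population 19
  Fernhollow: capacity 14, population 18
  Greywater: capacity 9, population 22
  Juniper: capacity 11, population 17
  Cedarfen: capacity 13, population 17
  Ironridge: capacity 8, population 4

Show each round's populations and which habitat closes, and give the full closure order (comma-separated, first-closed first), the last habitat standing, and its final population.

Closure order: Briarlake, Greywater, Cedarfen, Fernhollow, Juniper
Last habitat: Ironridge with 97 animals

Round 1: Briarlake=19 Cedarfen=17 Fernhollow=18 Greywater=22 Ironridge=4 Juniper=17 → close Briarlake (overflow 14)
  19÷5 = 3 each, +1 to first 4
Round 2: Cedarfen=21 Fernhollow=22 Greywater=26 Ironridge=8 Juniper=20 → close Greywater (overflow 17)
  26÷4 = 6 each, +1 to first 2
Round 3: Cedarfen=28 Fernhollow=29 Ironridge=14 Juniper=26 → close Cedarfen (overflow 15)
  28÷3 = 9 each, +1 to first 1
Round 4: Fernhollow=39 Ironridge=23 Juniper=35 → close Fernhollow (overflow 25)
  39÷2 = 19 each, +1 to first 1
Round 5: Ironridge=43 Juniper=54 → close Juniper (overflow 43)
  54÷1 = 54 each, +1 to first 0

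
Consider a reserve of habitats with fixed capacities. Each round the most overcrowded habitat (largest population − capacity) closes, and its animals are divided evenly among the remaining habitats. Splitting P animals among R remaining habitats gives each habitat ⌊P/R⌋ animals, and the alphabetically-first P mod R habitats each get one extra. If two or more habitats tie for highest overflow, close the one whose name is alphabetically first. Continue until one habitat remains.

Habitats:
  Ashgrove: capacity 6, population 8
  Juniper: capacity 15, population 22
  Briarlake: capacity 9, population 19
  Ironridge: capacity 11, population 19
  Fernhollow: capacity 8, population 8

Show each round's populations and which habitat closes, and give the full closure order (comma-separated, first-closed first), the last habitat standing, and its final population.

Closure order: Briarlake, Ironridge, Juniper, Ashgrove
Last habitat: Fernhollow with 76 animals

Round 1: Ashgrove=8 Briarlake=19 Fernhollow=8 Ironridge=19 Juniper=22 → close Briarlake (overflow 10)
  19÷4 = 4 each, +1 to first 3
Round 2: Ashgrove=13 Fernhollow=13 Ironridge=24 Juniper=26 → close Ironridge (overflow 13)
  24÷3 = 8 each, +1 to first 0
Round 3: Ashgrove=21 Fernhollow=21 Juniper=34 → close Juniper (overflow 19)
  34÷2 = 17 each, +1 to first 0
Round 4: Ashgrove=38 Fernhollow=38 → close Ashgrove (overflow 32)
  38÷1 = 38 each, +1 to first 0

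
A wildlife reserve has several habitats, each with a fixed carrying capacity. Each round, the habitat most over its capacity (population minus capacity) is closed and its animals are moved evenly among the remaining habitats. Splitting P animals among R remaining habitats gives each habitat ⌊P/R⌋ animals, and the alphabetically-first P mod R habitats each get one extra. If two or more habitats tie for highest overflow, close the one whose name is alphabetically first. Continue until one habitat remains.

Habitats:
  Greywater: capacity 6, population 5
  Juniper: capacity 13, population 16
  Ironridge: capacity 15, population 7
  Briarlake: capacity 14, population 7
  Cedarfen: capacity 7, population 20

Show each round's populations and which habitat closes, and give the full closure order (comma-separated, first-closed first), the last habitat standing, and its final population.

Round 1: Briarlake=7 Cedarfen=20 Greywater=5 Ironridge=7 Juniper=16 → close Cedarfen (overflow 13)
  20÷4 = 5 each, +1 to first 0
Round 2: Briarlake=12 Greywater=10 Ironridge=12 Juniper=21 → close Juniper (overflow 8)
  21÷3 = 7 each, +1 to first 0
Round 3: Briarlake=19 Greywater=17 Ironridge=19 → close Greywater (overflow 11)
  17÷2 = 8 each, +1 to first 1
Round 4: Briarlake=28 Ironridge=27 → close Briarlake (overflow 14)
  28÷1 = 28 each, +1 to first 0

Closure order: Cedarfen, Juniper, Greywater, Briarlake
Last habitat: Ironridge with 55 animals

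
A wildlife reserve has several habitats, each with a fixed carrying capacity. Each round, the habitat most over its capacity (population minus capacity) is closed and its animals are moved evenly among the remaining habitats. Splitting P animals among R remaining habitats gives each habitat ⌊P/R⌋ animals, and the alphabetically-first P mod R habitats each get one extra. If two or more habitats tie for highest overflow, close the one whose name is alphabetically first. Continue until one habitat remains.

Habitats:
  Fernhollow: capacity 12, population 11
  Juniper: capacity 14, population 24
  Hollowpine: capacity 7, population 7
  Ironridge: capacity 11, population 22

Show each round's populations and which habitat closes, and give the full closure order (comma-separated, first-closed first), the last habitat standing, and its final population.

Closure order: Ironridge, Juniper, Fernhollow
Last habitat: Hollowpine with 64 animals

Round 1: Fernhollow=11 Hollowpine=7 Ironridge=22 Juniper=24 → close Ironridge (overflow 11)
  22÷3 = 7 each, +1 to first 1
Round 2: Fernhollow=19 Hollowpine=14 Juniper=31 → close Juniper (overflow 17)
  31÷2 = 15 each, +1 to first 1
Round 3: Fernhollow=35 Hollowpine=29 → close Fernhollow (overflow 23)
  35÷1 = 35 each, +1 to first 0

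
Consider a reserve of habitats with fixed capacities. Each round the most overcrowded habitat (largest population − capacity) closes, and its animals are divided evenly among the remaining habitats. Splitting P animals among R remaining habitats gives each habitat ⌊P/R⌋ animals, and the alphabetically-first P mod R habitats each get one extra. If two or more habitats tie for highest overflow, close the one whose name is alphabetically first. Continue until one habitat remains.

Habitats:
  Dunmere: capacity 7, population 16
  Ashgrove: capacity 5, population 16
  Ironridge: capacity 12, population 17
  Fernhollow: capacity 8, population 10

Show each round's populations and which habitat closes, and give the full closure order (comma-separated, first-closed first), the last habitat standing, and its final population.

Closure order: Ashgrove, Dunmere, Ironridge
Last habitat: Fernhollow with 59 animals

Round 1: Ashgrove=16 Dunmere=16 Fernhollow=10 Ironridge=17 → close Ashgrove (overflow 11)
  16÷3 = 5 each, +1 to first 1
Round 2: Dunmere=22 Fernhollow=15 Ironridge=22 → close Dunmere (overflow 15)
  22÷2 = 11 each, +1 to first 0
Round 3: Fernhollow=26 Ironridge=33 → close Ironridge (overflow 21)
  33÷1 = 33 each, +1 to first 0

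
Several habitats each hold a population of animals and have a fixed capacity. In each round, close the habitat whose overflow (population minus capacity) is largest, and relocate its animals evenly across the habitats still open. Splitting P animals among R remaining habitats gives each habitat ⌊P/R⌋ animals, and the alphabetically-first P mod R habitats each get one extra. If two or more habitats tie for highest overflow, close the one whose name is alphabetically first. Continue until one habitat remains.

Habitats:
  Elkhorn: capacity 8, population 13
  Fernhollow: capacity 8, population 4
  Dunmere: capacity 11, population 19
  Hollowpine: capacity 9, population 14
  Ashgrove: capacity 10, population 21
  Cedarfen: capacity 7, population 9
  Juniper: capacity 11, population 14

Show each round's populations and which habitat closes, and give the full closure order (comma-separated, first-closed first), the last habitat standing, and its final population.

Closure order: Ashgrove, Dunmere, Elkhorn, Cedarfen, Hollowpine, Juniper
Last habitat: Fernhollow with 94 animals

Round 1: Ashgrove=21 Cedarfen=9 Dunmere=19 Elkhorn=13 Fernhollow=4 Hollowpine=14 Juniper=14 → close Ashgrove (overflow 11)
  21÷6 = 3 each, +1 to first 3
Round 2: Cedarfen=13 Dunmere=23 Elkhorn=17 Fernhollow=7 Hollowpine=17 Juniper=17 → close Dunmere (overflow 12)
  23÷5 = 4 each, +1 to first 3
Round 3: Cedarfen=18 Elkhorn=22 Fernhollow=12 Hollowpine=21 Juniper=21 → close Elkhorn (overflow 14)
  22÷4 = 5 each, +1 to first 2
Round 4: Cedarfen=24 Fernhollow=18 Hollowpine=26 Juniper=26 → close Cedarfen (overflow 17)
  24÷3 = 8 each, +1 to first 0
Round 5: Fernhollow=26 Hollowpine=34 Juniper=34 → close Hollowpine (overflow 25)
  34÷2 = 17 each, +1 to first 0
Round 6: Fernhollow=43 Juniper=51 → close Juniper (overflow 40)
  51÷1 = 51 each, +1 to first 0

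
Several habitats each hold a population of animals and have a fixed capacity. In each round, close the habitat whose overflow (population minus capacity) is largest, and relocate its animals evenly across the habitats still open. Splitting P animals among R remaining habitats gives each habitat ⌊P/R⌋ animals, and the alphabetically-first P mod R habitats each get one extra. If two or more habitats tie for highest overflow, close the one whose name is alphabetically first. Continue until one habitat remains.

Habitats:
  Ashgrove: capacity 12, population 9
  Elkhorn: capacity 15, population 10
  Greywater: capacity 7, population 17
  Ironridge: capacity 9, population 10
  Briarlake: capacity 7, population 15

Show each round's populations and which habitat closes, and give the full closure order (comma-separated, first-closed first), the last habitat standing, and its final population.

Closure order: Greywater, Briarlake, Ironridge, Ashgrove
Last habitat: Elkhorn with 61 animals

Round 1: Ashgrove=9 Briarlake=15 Elkhorn=10 Greywater=17 Ironridge=10 → close Greywater (overflow 10)
  17÷4 = 4 each, +1 to first 1
Round 2: Ashgrove=14 Briarlake=19 Elkhorn=14 Ironridge=14 → close Briarlake (overflow 12)
  19÷3 = 6 each, +1 to first 1
Round 3: Ashgrove=21 Elkhorn=20 Ironridge=20 → close Ironridge (overflow 11)
  20÷2 = 10 each, +1 to first 0
Round 4: Ashgrove=31 Elkhorn=30 → close Ashgrove (overflow 19)
  31÷1 = 31 each, +1 to first 0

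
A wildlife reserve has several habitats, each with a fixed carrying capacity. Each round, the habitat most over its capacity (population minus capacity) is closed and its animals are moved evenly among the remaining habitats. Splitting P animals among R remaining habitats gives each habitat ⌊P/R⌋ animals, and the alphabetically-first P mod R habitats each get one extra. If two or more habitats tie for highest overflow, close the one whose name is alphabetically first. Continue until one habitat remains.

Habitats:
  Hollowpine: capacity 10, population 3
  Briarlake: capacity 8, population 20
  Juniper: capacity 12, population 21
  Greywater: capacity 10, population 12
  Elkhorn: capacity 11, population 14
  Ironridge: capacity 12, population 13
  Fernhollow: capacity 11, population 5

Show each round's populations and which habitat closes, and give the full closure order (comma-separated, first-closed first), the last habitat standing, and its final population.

Round 1: Briarlake=20 Elkhorn=14 Fernhollow=5 Greywater=12 Hollowpine=3 Ironridge=13 Juniper=21 → close Briarlake (overflow 12)
  20÷6 = 3 each, +1 to first 2
Round 2: Elkhorn=18 Fernhollow=9 Greywater=15 Hollowpine=6 Ironridge=16 Juniper=24 → close Juniper (overflow 12)
  24÷5 = 4 each, +1 to first 4
Round 3: Elkhorn=23 Fernhollow=14 Greywater=20 Hollowpine=11 Ironridge=20 → close Elkhorn (overflow 12)
  23÷4 = 5 each, +1 to first 3
Round 4: Fernhollow=20 Greywater=26 Hollowpine=17 Ironridge=25 → close Greywater (overflow 16)
  26÷3 = 8 each, +1 to first 2
Round 5: Fernhollow=29 Hollowpine=26 Ironridge=33 → close Ironridge (overflow 21)
  33÷2 = 16 each, +1 to first 1
Round 6: Fernhollow=46 Hollowpine=42 → close Fernhollow (overflow 35)
  46÷1 = 46 each, +1 to first 0

Closure order: Briarlake, Juniper, Elkhorn, Greywater, Ironridge, Fernhollow
Last habitat: Hollowpine with 88 animals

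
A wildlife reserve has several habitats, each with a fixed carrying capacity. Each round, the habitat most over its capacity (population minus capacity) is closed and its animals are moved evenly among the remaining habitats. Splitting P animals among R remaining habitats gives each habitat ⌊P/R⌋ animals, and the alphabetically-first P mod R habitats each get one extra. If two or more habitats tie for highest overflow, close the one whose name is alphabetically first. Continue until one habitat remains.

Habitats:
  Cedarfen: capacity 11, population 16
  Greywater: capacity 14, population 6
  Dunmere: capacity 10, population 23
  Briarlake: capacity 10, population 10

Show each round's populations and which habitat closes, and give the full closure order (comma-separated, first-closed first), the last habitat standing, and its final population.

Round 1: Briarlake=10 Cedarfen=16 Dunmere=23 Greywater=6 → close Dunmere (overflow 13)
  23÷3 = 7 each, +1 to first 2
Round 2: Briarlake=18 Cedarfen=24 Greywater=13 → close Cedarfen (overflow 13)
  24÷2 = 12 each, +1 to first 0
Round 3: Briarlake=30 Greywater=25 → close Briarlake (overflow 20)
  30÷1 = 30 each, +1 to first 0

Closure order: Dunmere, Cedarfen, Briarlake
Last habitat: Greywater with 55 animals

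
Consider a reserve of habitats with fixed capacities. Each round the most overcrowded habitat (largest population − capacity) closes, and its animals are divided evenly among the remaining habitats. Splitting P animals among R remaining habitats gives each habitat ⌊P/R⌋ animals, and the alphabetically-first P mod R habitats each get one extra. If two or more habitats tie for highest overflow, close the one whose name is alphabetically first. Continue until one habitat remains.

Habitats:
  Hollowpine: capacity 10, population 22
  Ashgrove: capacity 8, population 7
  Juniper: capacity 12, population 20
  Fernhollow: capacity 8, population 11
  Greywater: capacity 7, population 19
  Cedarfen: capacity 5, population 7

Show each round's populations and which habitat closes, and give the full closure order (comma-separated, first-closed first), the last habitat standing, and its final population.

Closure order: Greywater, Hollowpine, Juniper, Cedarfen, Fernhollow
Last habitat: Ashgrove with 86 animals

Round 1: Ashgrove=7 Cedarfen=7 Fernhollow=11 Greywater=19 Hollowpine=22 Juniper=20 → close Greywater (overflow 12)
  19÷5 = 3 each, +1 to first 4
Round 2: Ashgrove=11 Cedarfen=11 Fernhollow=15 Hollowpine=26 Juniper=23 → close Hollowpine (overflow 16)
  26÷4 = 6 each, +1 to first 2
Round 3: Ashgrove=18 Cedarfen=18 Fernhollow=21 Juniper=29 → close Juniper (overflow 17)
  29÷3 = 9 each, +1 to first 2
Round 4: Ashgrove=28 Cedarfen=28 Fernhollow=30 → close Cedarfen (overflow 23)
  28÷2 = 14 each, +1 to first 0
Round 5: Ashgrove=42 Fernhollow=44 → close Fernhollow (overflow 36)
  44÷1 = 44 each, +1 to first 0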